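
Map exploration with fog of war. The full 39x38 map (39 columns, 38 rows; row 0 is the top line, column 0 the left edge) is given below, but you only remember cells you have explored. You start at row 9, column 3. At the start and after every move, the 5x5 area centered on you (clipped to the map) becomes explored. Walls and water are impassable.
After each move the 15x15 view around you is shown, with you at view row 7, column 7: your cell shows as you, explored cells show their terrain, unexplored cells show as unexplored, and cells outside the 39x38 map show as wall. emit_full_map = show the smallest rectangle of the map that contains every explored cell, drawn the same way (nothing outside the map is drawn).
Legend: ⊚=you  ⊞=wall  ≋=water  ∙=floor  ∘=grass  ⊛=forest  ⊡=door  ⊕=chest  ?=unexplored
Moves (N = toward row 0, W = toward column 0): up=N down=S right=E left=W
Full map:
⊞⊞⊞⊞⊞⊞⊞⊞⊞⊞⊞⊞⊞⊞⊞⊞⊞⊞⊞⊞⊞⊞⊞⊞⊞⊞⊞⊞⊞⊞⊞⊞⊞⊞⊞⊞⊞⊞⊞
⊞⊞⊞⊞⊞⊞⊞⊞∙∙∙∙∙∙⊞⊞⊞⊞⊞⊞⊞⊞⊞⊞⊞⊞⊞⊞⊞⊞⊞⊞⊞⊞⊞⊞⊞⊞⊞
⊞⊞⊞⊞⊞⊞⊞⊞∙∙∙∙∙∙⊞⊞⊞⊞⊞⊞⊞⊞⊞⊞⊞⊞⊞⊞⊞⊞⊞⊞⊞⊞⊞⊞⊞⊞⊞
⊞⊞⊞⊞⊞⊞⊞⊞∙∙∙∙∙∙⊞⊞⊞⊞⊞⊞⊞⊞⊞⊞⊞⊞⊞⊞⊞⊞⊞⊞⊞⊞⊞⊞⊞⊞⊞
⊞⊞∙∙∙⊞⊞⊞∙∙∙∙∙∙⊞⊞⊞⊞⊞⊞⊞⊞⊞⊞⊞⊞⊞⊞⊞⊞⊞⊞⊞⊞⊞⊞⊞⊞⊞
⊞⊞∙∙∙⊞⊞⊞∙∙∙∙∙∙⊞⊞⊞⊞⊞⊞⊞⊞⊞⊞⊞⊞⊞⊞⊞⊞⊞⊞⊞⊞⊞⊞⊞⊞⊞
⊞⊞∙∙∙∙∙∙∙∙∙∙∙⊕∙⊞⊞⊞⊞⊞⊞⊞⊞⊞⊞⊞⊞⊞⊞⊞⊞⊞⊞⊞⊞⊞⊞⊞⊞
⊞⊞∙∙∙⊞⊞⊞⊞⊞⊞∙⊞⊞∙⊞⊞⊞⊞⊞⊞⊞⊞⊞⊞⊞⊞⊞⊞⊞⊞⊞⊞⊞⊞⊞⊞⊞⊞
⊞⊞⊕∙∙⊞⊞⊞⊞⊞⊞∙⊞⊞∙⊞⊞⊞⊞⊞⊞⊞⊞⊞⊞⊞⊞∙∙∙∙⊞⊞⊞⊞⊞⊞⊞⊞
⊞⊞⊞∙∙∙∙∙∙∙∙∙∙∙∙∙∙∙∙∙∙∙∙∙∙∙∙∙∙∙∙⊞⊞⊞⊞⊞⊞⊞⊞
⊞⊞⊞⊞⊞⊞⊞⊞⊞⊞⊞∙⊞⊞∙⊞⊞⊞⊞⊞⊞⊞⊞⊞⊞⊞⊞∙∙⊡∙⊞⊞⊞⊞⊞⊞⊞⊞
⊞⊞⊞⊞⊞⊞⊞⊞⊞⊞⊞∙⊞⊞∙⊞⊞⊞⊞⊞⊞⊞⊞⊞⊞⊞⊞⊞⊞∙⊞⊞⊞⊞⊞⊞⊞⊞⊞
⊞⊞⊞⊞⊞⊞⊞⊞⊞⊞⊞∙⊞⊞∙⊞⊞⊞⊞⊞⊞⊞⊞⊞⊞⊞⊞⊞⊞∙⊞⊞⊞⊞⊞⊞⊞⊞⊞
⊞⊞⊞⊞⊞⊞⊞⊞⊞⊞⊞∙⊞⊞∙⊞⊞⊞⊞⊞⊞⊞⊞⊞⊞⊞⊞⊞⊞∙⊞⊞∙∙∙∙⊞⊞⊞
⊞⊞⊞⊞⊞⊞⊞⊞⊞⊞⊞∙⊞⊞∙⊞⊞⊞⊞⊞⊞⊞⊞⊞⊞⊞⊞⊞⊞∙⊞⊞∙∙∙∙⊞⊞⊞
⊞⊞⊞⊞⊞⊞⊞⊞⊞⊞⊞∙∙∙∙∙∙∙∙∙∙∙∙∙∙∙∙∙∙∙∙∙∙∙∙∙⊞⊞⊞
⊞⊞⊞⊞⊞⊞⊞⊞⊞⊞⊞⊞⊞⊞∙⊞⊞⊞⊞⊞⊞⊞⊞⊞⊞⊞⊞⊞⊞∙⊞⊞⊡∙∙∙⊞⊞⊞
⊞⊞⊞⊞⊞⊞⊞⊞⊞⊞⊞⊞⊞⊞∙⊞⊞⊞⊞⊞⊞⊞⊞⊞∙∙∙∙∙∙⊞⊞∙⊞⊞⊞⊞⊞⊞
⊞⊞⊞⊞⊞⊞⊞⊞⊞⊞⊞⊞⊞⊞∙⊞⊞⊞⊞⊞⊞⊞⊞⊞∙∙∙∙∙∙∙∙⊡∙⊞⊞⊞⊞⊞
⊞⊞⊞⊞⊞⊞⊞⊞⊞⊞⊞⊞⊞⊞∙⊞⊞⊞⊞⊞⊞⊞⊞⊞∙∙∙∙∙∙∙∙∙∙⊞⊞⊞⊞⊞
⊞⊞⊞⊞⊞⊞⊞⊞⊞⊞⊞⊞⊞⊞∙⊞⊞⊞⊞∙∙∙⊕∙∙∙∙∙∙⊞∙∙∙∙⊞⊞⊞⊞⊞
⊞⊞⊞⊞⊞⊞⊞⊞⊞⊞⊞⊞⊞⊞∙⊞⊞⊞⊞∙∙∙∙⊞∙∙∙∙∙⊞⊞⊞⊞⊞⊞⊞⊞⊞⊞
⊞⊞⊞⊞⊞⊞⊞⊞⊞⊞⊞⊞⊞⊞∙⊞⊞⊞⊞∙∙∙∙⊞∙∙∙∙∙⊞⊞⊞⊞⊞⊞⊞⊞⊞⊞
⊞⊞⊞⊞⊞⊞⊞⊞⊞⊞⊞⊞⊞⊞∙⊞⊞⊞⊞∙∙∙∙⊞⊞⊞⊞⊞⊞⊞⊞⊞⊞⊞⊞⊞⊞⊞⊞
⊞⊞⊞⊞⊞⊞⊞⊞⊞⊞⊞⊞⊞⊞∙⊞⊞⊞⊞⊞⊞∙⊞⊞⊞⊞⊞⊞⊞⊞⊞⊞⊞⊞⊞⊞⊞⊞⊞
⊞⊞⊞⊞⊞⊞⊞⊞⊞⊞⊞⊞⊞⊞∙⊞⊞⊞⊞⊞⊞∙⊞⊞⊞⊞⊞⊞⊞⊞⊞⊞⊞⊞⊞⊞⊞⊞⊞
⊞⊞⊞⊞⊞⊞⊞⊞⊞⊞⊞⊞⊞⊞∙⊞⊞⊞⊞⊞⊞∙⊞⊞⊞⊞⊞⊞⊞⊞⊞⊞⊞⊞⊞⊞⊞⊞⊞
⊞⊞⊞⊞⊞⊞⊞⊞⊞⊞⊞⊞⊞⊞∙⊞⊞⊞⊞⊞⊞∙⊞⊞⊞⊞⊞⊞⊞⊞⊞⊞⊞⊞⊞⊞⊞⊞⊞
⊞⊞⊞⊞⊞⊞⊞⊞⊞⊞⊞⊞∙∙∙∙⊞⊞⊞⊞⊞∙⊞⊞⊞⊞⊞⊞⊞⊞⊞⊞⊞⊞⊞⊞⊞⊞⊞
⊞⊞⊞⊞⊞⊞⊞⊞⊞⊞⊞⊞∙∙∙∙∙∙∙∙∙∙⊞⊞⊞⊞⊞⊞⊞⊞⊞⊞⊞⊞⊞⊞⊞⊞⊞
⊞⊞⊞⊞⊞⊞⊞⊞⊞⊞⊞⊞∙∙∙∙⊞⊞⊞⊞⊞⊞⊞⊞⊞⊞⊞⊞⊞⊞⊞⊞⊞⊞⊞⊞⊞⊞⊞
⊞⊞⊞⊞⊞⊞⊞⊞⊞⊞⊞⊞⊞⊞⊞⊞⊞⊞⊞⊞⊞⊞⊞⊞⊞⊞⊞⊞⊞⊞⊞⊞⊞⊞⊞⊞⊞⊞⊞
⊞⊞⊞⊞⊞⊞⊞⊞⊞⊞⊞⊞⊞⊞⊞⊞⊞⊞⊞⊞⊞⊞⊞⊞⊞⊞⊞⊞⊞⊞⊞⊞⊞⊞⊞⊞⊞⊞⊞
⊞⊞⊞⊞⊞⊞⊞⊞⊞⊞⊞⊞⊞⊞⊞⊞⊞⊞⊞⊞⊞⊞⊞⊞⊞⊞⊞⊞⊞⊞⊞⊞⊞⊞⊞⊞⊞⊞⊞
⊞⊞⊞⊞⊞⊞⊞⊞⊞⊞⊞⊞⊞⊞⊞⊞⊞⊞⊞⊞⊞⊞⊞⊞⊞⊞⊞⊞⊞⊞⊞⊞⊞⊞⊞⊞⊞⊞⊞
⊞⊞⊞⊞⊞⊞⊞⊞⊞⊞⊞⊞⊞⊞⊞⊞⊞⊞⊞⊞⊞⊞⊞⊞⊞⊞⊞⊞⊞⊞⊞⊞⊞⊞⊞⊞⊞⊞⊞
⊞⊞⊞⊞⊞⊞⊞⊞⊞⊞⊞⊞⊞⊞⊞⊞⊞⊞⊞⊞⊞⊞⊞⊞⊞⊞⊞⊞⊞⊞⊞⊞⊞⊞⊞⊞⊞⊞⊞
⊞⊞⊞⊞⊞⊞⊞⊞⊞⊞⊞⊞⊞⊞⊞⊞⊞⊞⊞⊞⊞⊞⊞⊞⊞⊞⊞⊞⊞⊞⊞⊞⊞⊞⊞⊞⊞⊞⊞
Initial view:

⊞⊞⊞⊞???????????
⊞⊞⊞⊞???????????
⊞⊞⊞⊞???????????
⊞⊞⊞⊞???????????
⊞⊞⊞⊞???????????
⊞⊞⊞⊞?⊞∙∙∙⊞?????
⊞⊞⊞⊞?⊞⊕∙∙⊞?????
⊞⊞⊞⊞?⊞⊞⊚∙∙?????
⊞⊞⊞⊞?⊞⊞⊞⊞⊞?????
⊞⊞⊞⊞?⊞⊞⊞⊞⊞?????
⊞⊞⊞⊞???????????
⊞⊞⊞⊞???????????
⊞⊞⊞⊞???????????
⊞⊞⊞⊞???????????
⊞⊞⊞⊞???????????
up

⊞⊞⊞⊞???????????
⊞⊞⊞⊞???????????
⊞⊞⊞⊞???????????
⊞⊞⊞⊞???????????
⊞⊞⊞⊞???????????
⊞⊞⊞⊞?⊞∙∙∙∙?????
⊞⊞⊞⊞?⊞∙∙∙⊞?????
⊞⊞⊞⊞?⊞⊕⊚∙⊞?????
⊞⊞⊞⊞?⊞⊞∙∙∙?????
⊞⊞⊞⊞?⊞⊞⊞⊞⊞?????
⊞⊞⊞⊞?⊞⊞⊞⊞⊞?????
⊞⊞⊞⊞???????????
⊞⊞⊞⊞???????????
⊞⊞⊞⊞???????????
⊞⊞⊞⊞???????????

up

⊞⊞⊞⊞???????????
⊞⊞⊞⊞???????????
⊞⊞⊞⊞???????????
⊞⊞⊞⊞???????????
⊞⊞⊞⊞???????????
⊞⊞⊞⊞?⊞∙∙∙⊞?????
⊞⊞⊞⊞?⊞∙∙∙∙?????
⊞⊞⊞⊞?⊞∙⊚∙⊞?????
⊞⊞⊞⊞?⊞⊕∙∙⊞?????
⊞⊞⊞⊞?⊞⊞∙∙∙?????
⊞⊞⊞⊞?⊞⊞⊞⊞⊞?????
⊞⊞⊞⊞?⊞⊞⊞⊞⊞?????
⊞⊞⊞⊞???????????
⊞⊞⊞⊞???????????
⊞⊞⊞⊞???????????

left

⊞⊞⊞⊞⊞??????????
⊞⊞⊞⊞⊞??????????
⊞⊞⊞⊞⊞??????????
⊞⊞⊞⊞⊞??????????
⊞⊞⊞⊞⊞??????????
⊞⊞⊞⊞⊞⊞⊞∙∙∙⊞????
⊞⊞⊞⊞⊞⊞⊞∙∙∙∙????
⊞⊞⊞⊞⊞⊞⊞⊚∙∙⊞????
⊞⊞⊞⊞⊞⊞⊞⊕∙∙⊞????
⊞⊞⊞⊞⊞⊞⊞⊞∙∙∙????
⊞⊞⊞⊞⊞?⊞⊞⊞⊞⊞????
⊞⊞⊞⊞⊞?⊞⊞⊞⊞⊞????
⊞⊞⊞⊞⊞??????????
⊞⊞⊞⊞⊞??????????
⊞⊞⊞⊞⊞??????????

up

⊞⊞⊞⊞⊞⊞⊞⊞⊞⊞⊞⊞⊞⊞⊞
⊞⊞⊞⊞⊞??????????
⊞⊞⊞⊞⊞??????????
⊞⊞⊞⊞⊞??????????
⊞⊞⊞⊞⊞??????????
⊞⊞⊞⊞⊞⊞⊞∙∙∙?????
⊞⊞⊞⊞⊞⊞⊞∙∙∙⊞????
⊞⊞⊞⊞⊞⊞⊞⊚∙∙∙????
⊞⊞⊞⊞⊞⊞⊞∙∙∙⊞????
⊞⊞⊞⊞⊞⊞⊞⊕∙∙⊞????
⊞⊞⊞⊞⊞⊞⊞⊞∙∙∙????
⊞⊞⊞⊞⊞?⊞⊞⊞⊞⊞????
⊞⊞⊞⊞⊞?⊞⊞⊞⊞⊞????
⊞⊞⊞⊞⊞??????????
⊞⊞⊞⊞⊞??????????

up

⊞⊞⊞⊞⊞⊞⊞⊞⊞⊞⊞⊞⊞⊞⊞
⊞⊞⊞⊞⊞⊞⊞⊞⊞⊞⊞⊞⊞⊞⊞
⊞⊞⊞⊞⊞??????????
⊞⊞⊞⊞⊞??????????
⊞⊞⊞⊞⊞??????????
⊞⊞⊞⊞⊞⊞⊞⊞⊞⊞?????
⊞⊞⊞⊞⊞⊞⊞∙∙∙?????
⊞⊞⊞⊞⊞⊞⊞⊚∙∙⊞????
⊞⊞⊞⊞⊞⊞⊞∙∙∙∙????
⊞⊞⊞⊞⊞⊞⊞∙∙∙⊞????
⊞⊞⊞⊞⊞⊞⊞⊕∙∙⊞????
⊞⊞⊞⊞⊞⊞⊞⊞∙∙∙????
⊞⊞⊞⊞⊞?⊞⊞⊞⊞⊞????
⊞⊞⊞⊞⊞?⊞⊞⊞⊞⊞????
⊞⊞⊞⊞⊞??????????

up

⊞⊞⊞⊞⊞⊞⊞⊞⊞⊞⊞⊞⊞⊞⊞
⊞⊞⊞⊞⊞⊞⊞⊞⊞⊞⊞⊞⊞⊞⊞
⊞⊞⊞⊞⊞⊞⊞⊞⊞⊞⊞⊞⊞⊞⊞
⊞⊞⊞⊞⊞??????????
⊞⊞⊞⊞⊞??????????
⊞⊞⊞⊞⊞⊞⊞⊞⊞⊞?????
⊞⊞⊞⊞⊞⊞⊞⊞⊞⊞?????
⊞⊞⊞⊞⊞⊞⊞⊚∙∙?????
⊞⊞⊞⊞⊞⊞⊞∙∙∙⊞????
⊞⊞⊞⊞⊞⊞⊞∙∙∙∙????
⊞⊞⊞⊞⊞⊞⊞∙∙∙⊞????
⊞⊞⊞⊞⊞⊞⊞⊕∙∙⊞????
⊞⊞⊞⊞⊞⊞⊞⊞∙∙∙????
⊞⊞⊞⊞⊞?⊞⊞⊞⊞⊞????
⊞⊞⊞⊞⊞?⊞⊞⊞⊞⊞????

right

⊞⊞⊞⊞⊞⊞⊞⊞⊞⊞⊞⊞⊞⊞⊞
⊞⊞⊞⊞⊞⊞⊞⊞⊞⊞⊞⊞⊞⊞⊞
⊞⊞⊞⊞⊞⊞⊞⊞⊞⊞⊞⊞⊞⊞⊞
⊞⊞⊞⊞???????????
⊞⊞⊞⊞???????????
⊞⊞⊞⊞⊞⊞⊞⊞⊞⊞?????
⊞⊞⊞⊞⊞⊞⊞⊞⊞⊞?????
⊞⊞⊞⊞⊞⊞∙⊚∙⊞?????
⊞⊞⊞⊞⊞⊞∙∙∙⊞?????
⊞⊞⊞⊞⊞⊞∙∙∙∙?????
⊞⊞⊞⊞⊞⊞∙∙∙⊞?????
⊞⊞⊞⊞⊞⊞⊕∙∙⊞?????
⊞⊞⊞⊞⊞⊞⊞∙∙∙?????
⊞⊞⊞⊞?⊞⊞⊞⊞⊞?????
⊞⊞⊞⊞?⊞⊞⊞⊞⊞?????

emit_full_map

⊞⊞⊞⊞⊞⊞
⊞⊞⊞⊞⊞⊞
⊞⊞∙⊚∙⊞
⊞⊞∙∙∙⊞
⊞⊞∙∙∙∙
⊞⊞∙∙∙⊞
⊞⊞⊕∙∙⊞
⊞⊞⊞∙∙∙
?⊞⊞⊞⊞⊞
?⊞⊞⊞⊞⊞

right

⊞⊞⊞⊞⊞⊞⊞⊞⊞⊞⊞⊞⊞⊞⊞
⊞⊞⊞⊞⊞⊞⊞⊞⊞⊞⊞⊞⊞⊞⊞
⊞⊞⊞⊞⊞⊞⊞⊞⊞⊞⊞⊞⊞⊞⊞
⊞⊞⊞????????????
⊞⊞⊞????????????
⊞⊞⊞⊞⊞⊞⊞⊞⊞⊞?????
⊞⊞⊞⊞⊞⊞⊞⊞⊞⊞?????
⊞⊞⊞⊞⊞∙∙⊚⊞⊞?????
⊞⊞⊞⊞⊞∙∙∙⊞⊞?????
⊞⊞⊞⊞⊞∙∙∙∙∙?????
⊞⊞⊞⊞⊞∙∙∙⊞??????
⊞⊞⊞⊞⊞⊕∙∙⊞??????
⊞⊞⊞⊞⊞⊞∙∙∙??????
⊞⊞⊞?⊞⊞⊞⊞⊞??????
⊞⊞⊞?⊞⊞⊞⊞⊞??????

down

⊞⊞⊞⊞⊞⊞⊞⊞⊞⊞⊞⊞⊞⊞⊞
⊞⊞⊞⊞⊞⊞⊞⊞⊞⊞⊞⊞⊞⊞⊞
⊞⊞⊞????????????
⊞⊞⊞????????????
⊞⊞⊞⊞⊞⊞⊞⊞⊞⊞?????
⊞⊞⊞⊞⊞⊞⊞⊞⊞⊞?????
⊞⊞⊞⊞⊞∙∙∙⊞⊞?????
⊞⊞⊞⊞⊞∙∙⊚⊞⊞?????
⊞⊞⊞⊞⊞∙∙∙∙∙?????
⊞⊞⊞⊞⊞∙∙∙⊞⊞?????
⊞⊞⊞⊞⊞⊕∙∙⊞??????
⊞⊞⊞⊞⊞⊞∙∙∙??????
⊞⊞⊞?⊞⊞⊞⊞⊞??????
⊞⊞⊞?⊞⊞⊞⊞⊞??????
⊞⊞⊞????????????

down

⊞⊞⊞⊞⊞⊞⊞⊞⊞⊞⊞⊞⊞⊞⊞
⊞⊞⊞????????????
⊞⊞⊞????????????
⊞⊞⊞⊞⊞⊞⊞⊞⊞⊞?????
⊞⊞⊞⊞⊞⊞⊞⊞⊞⊞?????
⊞⊞⊞⊞⊞∙∙∙⊞⊞?????
⊞⊞⊞⊞⊞∙∙∙⊞⊞?????
⊞⊞⊞⊞⊞∙∙⊚∙∙?????
⊞⊞⊞⊞⊞∙∙∙⊞⊞?????
⊞⊞⊞⊞⊞⊕∙∙⊞⊞?????
⊞⊞⊞⊞⊞⊞∙∙∙??????
⊞⊞⊞?⊞⊞⊞⊞⊞??????
⊞⊞⊞?⊞⊞⊞⊞⊞??????
⊞⊞⊞????????????
⊞⊞⊞????????????

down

⊞⊞⊞????????????
⊞⊞⊞????????????
⊞⊞⊞⊞⊞⊞⊞⊞⊞⊞?????
⊞⊞⊞⊞⊞⊞⊞⊞⊞⊞?????
⊞⊞⊞⊞⊞∙∙∙⊞⊞?????
⊞⊞⊞⊞⊞∙∙∙⊞⊞?????
⊞⊞⊞⊞⊞∙∙∙∙∙?????
⊞⊞⊞⊞⊞∙∙⊚⊞⊞?????
⊞⊞⊞⊞⊞⊕∙∙⊞⊞?????
⊞⊞⊞⊞⊞⊞∙∙∙∙?????
⊞⊞⊞?⊞⊞⊞⊞⊞??????
⊞⊞⊞?⊞⊞⊞⊞⊞??????
⊞⊞⊞????????????
⊞⊞⊞????????????
⊞⊞⊞????????????

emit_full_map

⊞⊞⊞⊞⊞⊞⊞
⊞⊞⊞⊞⊞⊞⊞
⊞⊞∙∙∙⊞⊞
⊞⊞∙∙∙⊞⊞
⊞⊞∙∙∙∙∙
⊞⊞∙∙⊚⊞⊞
⊞⊞⊕∙∙⊞⊞
⊞⊞⊞∙∙∙∙
?⊞⊞⊞⊞⊞?
?⊞⊞⊞⊞⊞?

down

⊞⊞⊞????????????
⊞⊞⊞⊞⊞⊞⊞⊞⊞⊞?????
⊞⊞⊞⊞⊞⊞⊞⊞⊞⊞?????
⊞⊞⊞⊞⊞∙∙∙⊞⊞?????
⊞⊞⊞⊞⊞∙∙∙⊞⊞?????
⊞⊞⊞⊞⊞∙∙∙∙∙?????
⊞⊞⊞⊞⊞∙∙∙⊞⊞?????
⊞⊞⊞⊞⊞⊕∙⊚⊞⊞?????
⊞⊞⊞⊞⊞⊞∙∙∙∙?????
⊞⊞⊞?⊞⊞⊞⊞⊞⊞?????
⊞⊞⊞?⊞⊞⊞⊞⊞??????
⊞⊞⊞????????????
⊞⊞⊞????????????
⊞⊞⊞????????????
⊞⊞⊞????????????

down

⊞⊞⊞⊞⊞⊞⊞⊞⊞⊞?????
⊞⊞⊞⊞⊞⊞⊞⊞⊞⊞?????
⊞⊞⊞⊞⊞∙∙∙⊞⊞?????
⊞⊞⊞⊞⊞∙∙∙⊞⊞?????
⊞⊞⊞⊞⊞∙∙∙∙∙?????
⊞⊞⊞⊞⊞∙∙∙⊞⊞?????
⊞⊞⊞⊞⊞⊕∙∙⊞⊞?????
⊞⊞⊞⊞⊞⊞∙⊚∙∙?????
⊞⊞⊞?⊞⊞⊞⊞⊞⊞?????
⊞⊞⊞?⊞⊞⊞⊞⊞⊞?????
⊞⊞⊞????????????
⊞⊞⊞????????????
⊞⊞⊞????????????
⊞⊞⊞????????????
⊞⊞⊞????????????

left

⊞⊞⊞⊞⊞⊞⊞⊞⊞⊞⊞????
⊞⊞⊞⊞⊞⊞⊞⊞⊞⊞⊞????
⊞⊞⊞⊞⊞⊞∙∙∙⊞⊞????
⊞⊞⊞⊞⊞⊞∙∙∙⊞⊞????
⊞⊞⊞⊞⊞⊞∙∙∙∙∙????
⊞⊞⊞⊞⊞⊞∙∙∙⊞⊞????
⊞⊞⊞⊞⊞⊞⊕∙∙⊞⊞????
⊞⊞⊞⊞⊞⊞⊞⊚∙∙∙????
⊞⊞⊞⊞?⊞⊞⊞⊞⊞⊞????
⊞⊞⊞⊞?⊞⊞⊞⊞⊞⊞????
⊞⊞⊞⊞???????????
⊞⊞⊞⊞???????????
⊞⊞⊞⊞???????????
⊞⊞⊞⊞???????????
⊞⊞⊞⊞???????????

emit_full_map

⊞⊞⊞⊞⊞⊞⊞
⊞⊞⊞⊞⊞⊞⊞
⊞⊞∙∙∙⊞⊞
⊞⊞∙∙∙⊞⊞
⊞⊞∙∙∙∙∙
⊞⊞∙∙∙⊞⊞
⊞⊞⊕∙∙⊞⊞
⊞⊞⊞⊚∙∙∙
?⊞⊞⊞⊞⊞⊞
?⊞⊞⊞⊞⊞⊞


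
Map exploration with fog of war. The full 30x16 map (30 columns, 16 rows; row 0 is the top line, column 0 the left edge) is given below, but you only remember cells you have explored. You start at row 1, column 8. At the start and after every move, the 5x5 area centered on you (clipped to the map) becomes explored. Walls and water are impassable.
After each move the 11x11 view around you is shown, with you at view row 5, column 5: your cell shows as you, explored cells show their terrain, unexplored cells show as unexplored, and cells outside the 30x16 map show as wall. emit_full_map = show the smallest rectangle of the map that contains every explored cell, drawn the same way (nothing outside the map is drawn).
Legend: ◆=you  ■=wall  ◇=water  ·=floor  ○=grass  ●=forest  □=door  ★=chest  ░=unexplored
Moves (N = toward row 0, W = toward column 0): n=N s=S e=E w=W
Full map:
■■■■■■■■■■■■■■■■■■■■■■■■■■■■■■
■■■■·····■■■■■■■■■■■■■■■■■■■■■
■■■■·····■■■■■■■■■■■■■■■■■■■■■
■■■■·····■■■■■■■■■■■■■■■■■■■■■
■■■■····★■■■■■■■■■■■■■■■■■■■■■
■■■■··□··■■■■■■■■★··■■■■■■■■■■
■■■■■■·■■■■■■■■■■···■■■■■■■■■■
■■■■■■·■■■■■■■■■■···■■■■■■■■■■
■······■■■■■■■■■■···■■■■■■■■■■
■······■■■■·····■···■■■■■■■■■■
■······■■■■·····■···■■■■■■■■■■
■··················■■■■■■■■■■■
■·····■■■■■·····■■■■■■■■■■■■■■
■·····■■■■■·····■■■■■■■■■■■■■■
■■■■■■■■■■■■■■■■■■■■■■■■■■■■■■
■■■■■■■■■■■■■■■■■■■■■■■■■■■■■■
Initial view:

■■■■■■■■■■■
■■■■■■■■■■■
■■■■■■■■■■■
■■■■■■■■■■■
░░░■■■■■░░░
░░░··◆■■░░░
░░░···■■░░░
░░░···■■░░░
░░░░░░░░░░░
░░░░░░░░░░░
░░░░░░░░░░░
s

■■■■■■■■■■■
■■■■■■■■■■■
■■■■■■■■■■■
░░░■■■■■░░░
░░░···■■░░░
░░░··◆■■░░░
░░░···■■░░░
░░░··★■■░░░
░░░░░░░░░░░
░░░░░░░░░░░
░░░░░░░░░░░

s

■■■■■■■■■■■
■■■■■■■■■■■
░░░■■■■■░░░
░░░···■■░░░
░░░···■■░░░
░░░··◆■■░░░
░░░··★■■░░░
░░░□··■■░░░
░░░░░░░░░░░
░░░░░░░░░░░
░░░░░░░░░░░

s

■■■■■■■■■■■
░░░■■■■■░░░
░░░···■■░░░
░░░···■■░░░
░░░···■■░░░
░░░··◆■■░░░
░░░□··■■░░░
░░░·■■■■░░░
░░░░░░░░░░░
░░░░░░░░░░░
░░░░░░░░░░░

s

░░░■■■■■░░░
░░░···■■░░░
░░░···■■░░░
░░░···■■░░░
░░░··★■■░░░
░░░□·◆■■░░░
░░░·■■■■░░░
░░░·■■■■░░░
░░░░░░░░░░░
░░░░░░░░░░░
░░░░░░░░░░░

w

░░░░■■■■■░░
░░░░···■■░░
░░░░···■■░░
░░░····■■░░
░░░···★■■░░
░░░·□◆·■■░░
░░░■·■■■■░░
░░░■·■■■■░░
░░░░░░░░░░░
░░░░░░░░░░░
░░░░░░░░░░░

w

░░░░░■■■■■░
░░░░░···■■░
░░░░░···■■░
░░░·····■■░
░░░····★■■░
░░░··◆··■■░
░░░■■·■■■■░
░░░■■·■■■■░
░░░░░░░░░░░
░░░░░░░░░░░
░░░░░░░░░░░

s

░░░░░···■■░
░░░░░···■■░
░░░·····■■░
░░░····★■■░
░░░··□··■■░
░░░■■◆■■■■░
░░░■■·■■■■░
░░░···■■░░░
░░░░░░░░░░░
░░░░░░░░░░░
░░░░░░░░░░░

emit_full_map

░░■■■■■
░░···■■
░░···■■
·····■■
····★■■
··□··■■
■■◆■■■■
■■·■■■■
···■■░░

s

░░░░░···■■░
░░░·····■■░
░░░····★■■░
░░░··□··■■░
░░░■■·■■■■░
░░░■■◆■■■■░
░░░···■■░░░
░░░···■■░░░
░░░░░░░░░░░
░░░░░░░░░░░
░░░░░░░░░░░

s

░░░·····■■░
░░░····★■■░
░░░··□··■■░
░░░■■·■■■■░
░░░■■·■■■■░
░░░··◆■■░░░
░░░···■■░░░
░░░···■■░░░
░░░░░░░░░░░
░░░░░░░░░░░
░░░░░░░░░░░

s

░░░····★■■░
░░░··□··■■░
░░░■■·■■■■░
░░░■■·■■■■░
░░░···■■░░░
░░░··◆■■░░░
░░░···■■░░░
░░░·····░░░
░░░░░░░░░░░
░░░░░░░░░░░
░░░░░░░░░░░

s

░░░··□··■■░
░░░■■·■■■■░
░░░■■·■■■■░
░░░···■■░░░
░░░···■■░░░
░░░··◆■■░░░
░░░·····░░░
░░░··■■■░░░
░░░░░░░░░░░
░░░░░░░░░░░
░░░░░░░░░░░

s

░░░■■·■■■■░
░░░■■·■■■■░
░░░···■■░░░
░░░···■■░░░
░░░···■■░░░
░░░··◆··░░░
░░░··■■■░░░
░░░··■■■░░░
░░░░░░░░░░░
░░░░░░░░░░░
■■■■■■■■■■■

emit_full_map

░░■■■■■
░░···■■
░░···■■
·····■■
····★■■
··□··■■
■■·■■■■
■■·■■■■
···■■░░
···■■░░
···■■░░
··◆··░░
··■■■░░
··■■■░░

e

░░■■·■■■■░░
░░■■·■■■■░░
░░···■■░░░░
░░···■■■░░░
░░···■■■░░░
░░···◆··░░░
░░··■■■■░░░
░░··■■■■░░░
░░░░░░░░░░░
░░░░░░░░░░░
■■■■■■■■■■■

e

░■■·■■■■░░░
░■■·■■■■░░░
░···■■░░░░░
░···■■■■░░░
░···■■■■░░░
░····◆··░░░
░··■■■■■░░░
░··■■■■■░░░
░░░░░░░░░░░
░░░░░░░░░░░
■■■■■■■■■■■

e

■■·■■■■░░░░
■■·■■■■░░░░
···■■░░░░░░
···■■■■·░░░
···■■■■·░░░
·····◆··░░░
··■■■■■·░░░
··■■■■■·░░░
░░░░░░░░░░░
░░░░░░░░░░░
■■■■■■■■■■■

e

■·■■■■░░░░░
■·■■■■░░░░░
··■■░░░░░░░
··■■■■··░░░
··■■■■··░░░
·····◆··░░░
·■■■■■··░░░
·■■■■■··░░░
░░░░░░░░░░░
░░░░░░░░░░░
■■■■■■■■■■■

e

·■■■■░░░░░░
·■■■■░░░░░░
·■■░░░░░░░░
·■■■■···░░░
·■■■■···░░░
·····◆··░░░
■■■■■···░░░
■■■■■···░░░
░░░░░░░░░░░
░░░░░░░░░░░
■■■■■■■■■■■

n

□··■■░░░░░░
·■■■■░░░░░░
·■■■■░░░░░░
·■■■■■■■░░░
·■■■■···░░░
·■■■■◆··░░░
········░░░
■■■■■···░░░
■■■■■···░░░
░░░░░░░░░░░
░░░░░░░░░░░

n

··★■■░░░░░░
□··■■░░░░░░
·■■■■░░░░░░
·■■■■■■■░░░
·■■■■■■■░░░
·■■■■◆··░░░
·■■■■···░░░
········░░░
■■■■■···░░░
■■■■■···░░░
░░░░░░░░░░░

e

·★■■░░░░░░░
··■■░░░░░░░
■■■■░░░░░░░
■■■■■■■■░░░
■■■■■■■■░░░
■■■■·◆··░░░
■■■■····░░░
········░░░
■■■■···░░░░
■■■■···░░░░
░░░░░░░░░░░

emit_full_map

░░■■■■■░░░░
░░···■■░░░░
░░···■■░░░░
·····■■░░░░
····★■■░░░░
··□··■■░░░░
■■·■■■■░░░░
■■·■■■■■■■■
···■■■■■■■■
···■■■■·◆··
···■■■■····
···········
··■■■■■···░
··■■■■■···░

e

★■■░░░░░░░░
·■■░░░░░░░░
■■■░░░░░░░░
■■■■■■■■░░░
■■■■■■■■░░░
■■■··◆··░░░
■■■·····░░░
········░░░
■■■···░░░░░
■■■···░░░░░
░░░░░░░░░░░

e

■■░░░░░░░░░
■■░░░░░░░░░
■■░░░░░░░░░
■■■■■■■■░░░
■■■■■■■■░░░
■■···◆·■░░░
■■·····■░░░
········░░░
■■···░░░░░░
■■···░░░░░░
░░░░░░░░░░░

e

■░░░░░░░░░░
■░░░░░░░░░░
■░░░░░░░░░░
■■■■■■■·░░░
■■■■■■■·░░░
■····◆■·░░░
■·····■·░░░
········░░░
■···░░░░░░░
■···░░░░░░░
░░░░░░░░░░░

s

■░░░░░░░░░░
■░░░░░░░░░░
■■■■■■■·░░░
■■■■■■■·░░░
■·····■·░░░
■····◆■·░░░
········░░░
■·····■■░░░
■···░░░░░░░
░░░░░░░░░░░
░░░░░░░░░░░

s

■░░░░░░░░░░
■■■■■■■·░░░
■■■■■■■·░░░
■·····■·░░░
■·····■·░░░
·····◆··░░░
■·····■■░░░
■·····■■░░░
░░░░░░░░░░░
░░░░░░░░░░░
■■■■■■■■■■■

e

░░░░░░░░░░░
■■■■■■·░░░░
■■■■■■·░░░░
·····■··░░░
·····■··░░░
·····◆··░░░
·····■■■░░░
·····■■■░░░
░░░░░░░░░░░
░░░░░░░░░░░
■■■■■■■■■■■

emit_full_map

░░■■■■■░░░░░░░░
░░···■■░░░░░░░░
░░···■■░░░░░░░░
·····■■░░░░░░░░
····★■■░░░░░░░░
··□··■■░░░░░░░░
■■·■■■■░░░░░░░░
■■·■■■■■■■■■■·░
···■■■■■■■■■■·░
···■■■■·····■··
···■■■■·····■··
············◆··
··■■■■■·····■■■
··■■■■■·····■■■

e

░░░░░░░░░░░
■■■■■·░░░░░
■■■■■·░░░░░
····■···░░░
····■···░░░
·····◆·■░░░
····■■■■░░░
····■■■■░░░
░░░░░░░░░░░
░░░░░░░░░░░
■■■■■■■■■■■

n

░░░░░░░░░░░
░░░░░░░░░░░
■■■■■·░░░░░
■■■■■···░░░
····■···░░░
····■◆··░░░
·······■░░░
····■■■■░░░
····■■■■░░░
░░░░░░░░░░░
░░░░░░░░░░░

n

░░░░░░░░░░░
░░░░░░░░░░░
░░░░░░░░░░░
■■■■■···░░░
■■■■■···░░░
····■◆··░░░
····■···░░░
·······■░░░
····■■■■░░░
····■■■■░░░
░░░░░░░░░░░

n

░░░░░░░░░░░
░░░░░░░░░░░
░░░░░░░░░░░
░░░■■···░░░
■■■■■···░░░
■■■■■◆··░░░
····■···░░░
····■···░░░
·······■░░░
····■■■■░░░
····■■■■░░░

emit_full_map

░░■■■■■░░░░░░░░░
░░···■■░░░░░░░░░
░░···■■░░░░░░░░░
·····■■░░░░░░░░░
····★■■░░░░░░░░░
··□··■■░░░░░░░░░
■■·■■■■░░░░■■···
■■·■■■■■■■■■■···
···■■■■■■■■■■◆··
···■■■■·····■···
···■■■■·····■···
···············■
··■■■■■·····■■■■
··■■■■■·····■■■■


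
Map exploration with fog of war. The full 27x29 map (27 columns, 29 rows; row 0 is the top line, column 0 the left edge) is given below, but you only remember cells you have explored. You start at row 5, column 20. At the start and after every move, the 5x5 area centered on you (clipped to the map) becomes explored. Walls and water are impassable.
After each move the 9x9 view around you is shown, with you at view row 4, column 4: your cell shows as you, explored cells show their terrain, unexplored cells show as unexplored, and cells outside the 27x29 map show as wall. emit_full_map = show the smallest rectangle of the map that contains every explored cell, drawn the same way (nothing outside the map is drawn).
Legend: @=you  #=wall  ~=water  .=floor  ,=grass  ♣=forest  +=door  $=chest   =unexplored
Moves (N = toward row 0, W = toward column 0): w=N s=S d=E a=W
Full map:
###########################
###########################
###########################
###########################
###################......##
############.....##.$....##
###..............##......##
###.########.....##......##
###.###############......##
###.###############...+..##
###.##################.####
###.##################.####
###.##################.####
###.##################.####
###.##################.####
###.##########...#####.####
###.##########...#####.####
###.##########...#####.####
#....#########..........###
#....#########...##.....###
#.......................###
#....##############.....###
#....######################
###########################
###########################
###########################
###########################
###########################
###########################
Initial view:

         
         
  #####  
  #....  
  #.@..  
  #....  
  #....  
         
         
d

         
         
 ######  
 #.....  
 #.$@..  
 #.....  
 #.....  
         
         

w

         
         
  #####  
 ######  
 #..@..  
 #.$...  
 #.....  
 #.....  
         

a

         
         
  ###### 
  ###### 
  #.@... 
  #.$... 
  #..... 
  #..... 
         

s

         
  ###### 
  ###### 
  #..... 
  #.@... 
  #..... 
  #..... 
         
         

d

         
 ######  
 ######  
 #.....  
 #.$@..  
 #.....  
 #.....  
         
         

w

         
         
 ######  
 ######  
 #..@..  
 #.$...  
 #.....  
 #.....  
         

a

         
         
  ###### 
  ###### 
  #.@... 
  #.$... 
  #..... 
  #..... 
         

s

         
  ###### 
  ###### 
  #..... 
  #.@... 
  #..... 
  #..... 
         
         

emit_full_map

######
######
#.....
#.@...
#.....
#.....

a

         
   ######
  #######
  ##.....
  ##@$...
  ##.....
  ##.....
         
         

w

         
         
  #######
  #######
  ##@....
  ##.$...
  ##.....
  ##.....
         

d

         
         
 ####### 
 ####### 
 ##.@... 
 ##.$... 
 ##..... 
 ##..... 
         

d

         
         
#######  
#######  
##..@..  
##.$...  
##.....  
##.....  
         

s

         
#######  
#######  
##.....  
##.$@..  
##.....  
##.....  
         
         

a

         
 ####### 
 ####### 
 ##..... 
 ##.@... 
 ##..... 
 ##..... 
         
         

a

         
  #######
  #######
  ##.....
  ##@$...
  ##.....
  ##.....
         
         

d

         
 ####### 
 ####### 
 ##..... 
 ##.@... 
 ##..... 
 ##..... 
         
         

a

         
  #######
  #######
  ##.....
  ##@$...
  ##.....
  ##.....
         
         


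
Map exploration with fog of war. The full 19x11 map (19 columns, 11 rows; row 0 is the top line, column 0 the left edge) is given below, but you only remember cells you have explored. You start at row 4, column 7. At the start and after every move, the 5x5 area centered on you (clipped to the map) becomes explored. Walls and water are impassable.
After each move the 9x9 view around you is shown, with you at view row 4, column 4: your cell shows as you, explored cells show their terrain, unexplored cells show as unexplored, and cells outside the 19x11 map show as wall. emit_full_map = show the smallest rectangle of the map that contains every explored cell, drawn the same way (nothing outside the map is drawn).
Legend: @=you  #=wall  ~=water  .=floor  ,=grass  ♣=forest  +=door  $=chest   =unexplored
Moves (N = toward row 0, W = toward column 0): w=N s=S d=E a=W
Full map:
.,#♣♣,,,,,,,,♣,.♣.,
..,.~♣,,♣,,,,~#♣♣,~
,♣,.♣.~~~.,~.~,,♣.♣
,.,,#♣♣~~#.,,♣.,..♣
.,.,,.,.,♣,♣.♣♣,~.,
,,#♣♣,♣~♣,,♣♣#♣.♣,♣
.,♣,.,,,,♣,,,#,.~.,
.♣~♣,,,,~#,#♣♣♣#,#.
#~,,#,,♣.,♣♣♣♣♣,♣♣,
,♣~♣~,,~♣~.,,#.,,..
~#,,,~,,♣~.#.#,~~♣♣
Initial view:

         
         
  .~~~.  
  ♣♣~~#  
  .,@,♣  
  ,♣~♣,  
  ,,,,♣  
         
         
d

         
         
 .~~~.,  
 ♣♣~~#.  
 .,.@♣,  
 ,♣~♣,,  
 ,,,,♣,  
         
         

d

         
         
.~~~.,~  
♣♣~~#.,  
.,.,@,♣  
,♣~♣,,♣  
,,,,♣,,  
         
         

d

         
         
~~~.,~.  
♣~~#.,,  
,.,♣@♣.  
♣~♣,,♣♣  
,,,♣,,,  
         
         

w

#########
         
  ♣,,,,  
~~~.,~.  
♣~~#@,,  
,.,♣,♣.  
♣~♣,,♣♣  
,,,♣,,,  
         

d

#########
         
 ♣,,,,~  
~~.,~.~  
~~#.@,♣  
.,♣,♣.♣  
~♣,,♣♣#  
,,♣,,,   
         

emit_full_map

   ♣,,,,~
.~~~.,~.~
♣♣~~#.@,♣
.,.,♣,♣.♣
,♣~♣,,♣♣#
,,,,♣,,, 

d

#########
         
♣,,,,~#  
~.,~.~,  
~#.,@♣.  
,♣,♣.♣♣  
♣,,♣♣#♣  
,♣,,,    
         

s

         
♣,,,,~#  
~.,~.~,  
~#.,,♣.  
,♣,♣@♣♣  
♣,,♣♣#♣  
,♣,,,#,  
         
         

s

♣,,,,~#  
~.,~.~,  
~#.,,♣.  
,♣,♣.♣♣  
♣,,♣@#♣  
,♣,,,#,  
  ,#♣♣♣  
         
         

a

 ♣,,,,~# 
~~.,~.~, 
~~#.,,♣. 
.,♣,♣.♣♣ 
~♣,,@♣#♣ 
,,♣,,,#, 
  #,#♣♣♣ 
         
         

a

  ♣,,,,~#
~~~.,~.~,
♣~~#.,,♣.
,.,♣,♣.♣♣
♣~♣,@♣♣#♣
,,,♣,,,#,
  ~#,#♣♣♣
         
         

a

   ♣,,,,~
.~~~.,~.~
♣♣~~#.,,♣
.,.,♣,♣.♣
,♣~♣@,♣♣#
,,,,♣,,,#
  ,~#,#♣♣
         
         

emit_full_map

   ♣,,,,~#
.~~~.,~.~,
♣♣~~#.,,♣.
.,.,♣,♣.♣♣
,♣~♣@,♣♣#♣
,,,,♣,,,#,
  ,~#,#♣♣♣

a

    ♣,,,,
 .~~~.,~.
 ♣♣~~#.,,
 .,.,♣,♣.
 ,♣~@,,♣♣
 ,,,,♣,,,
  ,,~#,#♣
         
         

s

 .~~~.,~.
 ♣♣~~#.,,
 .,.,♣,♣.
 ,♣~♣,,♣♣
 ,,,@♣,,,
  ,,~#,#♣
  ,♣.,♣  
         
         

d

.~~~.,~.~
♣♣~~#.,,♣
.,.,♣,♣.♣
,♣~♣,,♣♣#
,,,,@,,,#
 ,,~#,#♣♣
 ,♣.,♣♣  
         
         

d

~~~.,~.~,
♣~~#.,,♣.
,.,♣,♣.♣♣
♣~♣,,♣♣#♣
,,,♣@,,#,
,,~#,#♣♣♣
,♣.,♣♣♣  
         
         

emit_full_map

   ♣,,,,~#
.~~~.,~.~,
♣♣~~#.,,♣.
.,.,♣,♣.♣♣
,♣~♣,,♣♣#♣
,,,,♣@,,#,
 ,,~#,#♣♣♣
 ,♣.,♣♣♣  

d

~~.,~.~, 
~~#.,,♣. 
.,♣,♣.♣♣ 
~♣,,♣♣#♣ 
,,♣,@,#, 
,~#,#♣♣♣ 
♣.,♣♣♣♣  
         
         

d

~.,~.~,  
~#.,,♣.  
,♣,♣.♣♣  
♣,,♣♣#♣  
,♣,,@#,  
~#,#♣♣♣  
.,♣♣♣♣♣  
         
         

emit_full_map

   ♣,,,,~#
.~~~.,~.~,
♣♣~~#.,,♣.
.,.,♣,♣.♣♣
,♣~♣,,♣♣#♣
,,,,♣,,@#,
 ,,~#,#♣♣♣
 ,♣.,♣♣♣♣♣


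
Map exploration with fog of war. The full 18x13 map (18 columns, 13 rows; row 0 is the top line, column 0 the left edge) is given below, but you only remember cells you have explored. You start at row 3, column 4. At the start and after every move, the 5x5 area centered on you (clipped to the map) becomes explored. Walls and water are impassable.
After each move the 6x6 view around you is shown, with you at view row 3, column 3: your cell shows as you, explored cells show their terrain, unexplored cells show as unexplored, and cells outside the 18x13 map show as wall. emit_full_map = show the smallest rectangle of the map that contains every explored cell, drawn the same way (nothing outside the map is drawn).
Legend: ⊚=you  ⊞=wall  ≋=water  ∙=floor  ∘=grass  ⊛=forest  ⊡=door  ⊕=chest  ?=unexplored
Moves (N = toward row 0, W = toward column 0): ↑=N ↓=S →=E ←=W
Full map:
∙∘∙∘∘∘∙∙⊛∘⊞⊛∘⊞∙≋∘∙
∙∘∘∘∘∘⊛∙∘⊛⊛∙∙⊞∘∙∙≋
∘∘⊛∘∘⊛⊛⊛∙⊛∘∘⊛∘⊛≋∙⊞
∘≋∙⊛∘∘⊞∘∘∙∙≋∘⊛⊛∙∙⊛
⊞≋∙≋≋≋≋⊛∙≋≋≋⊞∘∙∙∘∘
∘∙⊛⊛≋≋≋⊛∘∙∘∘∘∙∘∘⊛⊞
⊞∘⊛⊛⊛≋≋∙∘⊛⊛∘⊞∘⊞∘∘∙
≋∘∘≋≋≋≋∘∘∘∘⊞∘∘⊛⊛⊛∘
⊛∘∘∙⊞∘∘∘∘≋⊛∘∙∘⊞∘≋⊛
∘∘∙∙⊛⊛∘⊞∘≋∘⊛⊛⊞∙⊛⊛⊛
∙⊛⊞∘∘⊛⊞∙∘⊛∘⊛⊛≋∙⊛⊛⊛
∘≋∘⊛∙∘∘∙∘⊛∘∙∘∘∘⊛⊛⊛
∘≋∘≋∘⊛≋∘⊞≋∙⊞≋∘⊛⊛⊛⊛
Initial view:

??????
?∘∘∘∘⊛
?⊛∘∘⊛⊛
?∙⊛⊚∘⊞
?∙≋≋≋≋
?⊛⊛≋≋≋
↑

⊞⊞⊞⊞⊞⊞
?∙∘∘∘∙
?∘∘∘∘⊛
?⊛∘⊚⊛⊛
?∙⊛∘∘⊞
?∙≋≋≋≋

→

⊞⊞⊞⊞⊞⊞
∙∘∘∘∙∙
∘∘∘∘⊛∙
⊛∘∘⊚⊛⊛
∙⊛∘∘⊞∘
∙≋≋≋≋⊛

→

⊞⊞⊞⊞⊞⊞
∘∘∘∙∙⊛
∘∘∘⊛∙∘
∘∘⊛⊚⊛∙
⊛∘∘⊞∘∘
≋≋≋≋⊛∙

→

⊞⊞⊞⊞⊞⊞
∘∘∙∙⊛∘
∘∘⊛∙∘⊛
∘⊛⊛⊚∙⊛
∘∘⊞∘∘∙
≋≋≋⊛∙≋

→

⊞⊞⊞⊞⊞⊞
∘∙∙⊛∘⊞
∘⊛∙∘⊛⊛
⊛⊛⊛⊚⊛∘
∘⊞∘∘∙∙
≋≋⊛∙≋≋

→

⊞⊞⊞⊞⊞⊞
∙∙⊛∘⊞⊛
⊛∙∘⊛⊛∙
⊛⊛∙⊚∘∘
⊞∘∘∙∙≋
≋⊛∙≋≋≋

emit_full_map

∙∘∘∘∙∙⊛∘⊞⊛
∘∘∘∘⊛∙∘⊛⊛∙
⊛∘∘⊛⊛⊛∙⊚∘∘
∙⊛∘∘⊞∘∘∙∙≋
∙≋≋≋≋⊛∙≋≋≋
⊛⊛≋≋≋?????

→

⊞⊞⊞⊞⊞⊞
∙⊛∘⊞⊛∘
∙∘⊛⊛∙∙
⊛∙⊛⊚∘⊛
∘∘∙∙≋∘
⊛∙≋≋≋⊞

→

⊞⊞⊞⊞⊞⊞
⊛∘⊞⊛∘⊞
∘⊛⊛∙∙⊞
∙⊛∘⊚⊛∘
∘∙∙≋∘⊛
∙≋≋≋⊞∘

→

⊞⊞⊞⊞⊞⊞
∘⊞⊛∘⊞∙
⊛⊛∙∙⊞∘
⊛∘∘⊚∘⊛
∙∙≋∘⊛⊛
≋≋≋⊞∘∙

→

⊞⊞⊞⊞⊞⊞
⊞⊛∘⊞∙≋
⊛∙∙⊞∘∙
∘∘⊛⊚⊛≋
∙≋∘⊛⊛∙
≋≋⊞∘∙∙

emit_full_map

∙∘∘∘∙∙⊛∘⊞⊛∘⊞∙≋
∘∘∘∘⊛∙∘⊛⊛∙∙⊞∘∙
⊛∘∘⊛⊛⊛∙⊛∘∘⊛⊚⊛≋
∙⊛∘∘⊞∘∘∙∙≋∘⊛⊛∙
∙≋≋≋≋⊛∙≋≋≋⊞∘∙∙
⊛⊛≋≋≋?????????


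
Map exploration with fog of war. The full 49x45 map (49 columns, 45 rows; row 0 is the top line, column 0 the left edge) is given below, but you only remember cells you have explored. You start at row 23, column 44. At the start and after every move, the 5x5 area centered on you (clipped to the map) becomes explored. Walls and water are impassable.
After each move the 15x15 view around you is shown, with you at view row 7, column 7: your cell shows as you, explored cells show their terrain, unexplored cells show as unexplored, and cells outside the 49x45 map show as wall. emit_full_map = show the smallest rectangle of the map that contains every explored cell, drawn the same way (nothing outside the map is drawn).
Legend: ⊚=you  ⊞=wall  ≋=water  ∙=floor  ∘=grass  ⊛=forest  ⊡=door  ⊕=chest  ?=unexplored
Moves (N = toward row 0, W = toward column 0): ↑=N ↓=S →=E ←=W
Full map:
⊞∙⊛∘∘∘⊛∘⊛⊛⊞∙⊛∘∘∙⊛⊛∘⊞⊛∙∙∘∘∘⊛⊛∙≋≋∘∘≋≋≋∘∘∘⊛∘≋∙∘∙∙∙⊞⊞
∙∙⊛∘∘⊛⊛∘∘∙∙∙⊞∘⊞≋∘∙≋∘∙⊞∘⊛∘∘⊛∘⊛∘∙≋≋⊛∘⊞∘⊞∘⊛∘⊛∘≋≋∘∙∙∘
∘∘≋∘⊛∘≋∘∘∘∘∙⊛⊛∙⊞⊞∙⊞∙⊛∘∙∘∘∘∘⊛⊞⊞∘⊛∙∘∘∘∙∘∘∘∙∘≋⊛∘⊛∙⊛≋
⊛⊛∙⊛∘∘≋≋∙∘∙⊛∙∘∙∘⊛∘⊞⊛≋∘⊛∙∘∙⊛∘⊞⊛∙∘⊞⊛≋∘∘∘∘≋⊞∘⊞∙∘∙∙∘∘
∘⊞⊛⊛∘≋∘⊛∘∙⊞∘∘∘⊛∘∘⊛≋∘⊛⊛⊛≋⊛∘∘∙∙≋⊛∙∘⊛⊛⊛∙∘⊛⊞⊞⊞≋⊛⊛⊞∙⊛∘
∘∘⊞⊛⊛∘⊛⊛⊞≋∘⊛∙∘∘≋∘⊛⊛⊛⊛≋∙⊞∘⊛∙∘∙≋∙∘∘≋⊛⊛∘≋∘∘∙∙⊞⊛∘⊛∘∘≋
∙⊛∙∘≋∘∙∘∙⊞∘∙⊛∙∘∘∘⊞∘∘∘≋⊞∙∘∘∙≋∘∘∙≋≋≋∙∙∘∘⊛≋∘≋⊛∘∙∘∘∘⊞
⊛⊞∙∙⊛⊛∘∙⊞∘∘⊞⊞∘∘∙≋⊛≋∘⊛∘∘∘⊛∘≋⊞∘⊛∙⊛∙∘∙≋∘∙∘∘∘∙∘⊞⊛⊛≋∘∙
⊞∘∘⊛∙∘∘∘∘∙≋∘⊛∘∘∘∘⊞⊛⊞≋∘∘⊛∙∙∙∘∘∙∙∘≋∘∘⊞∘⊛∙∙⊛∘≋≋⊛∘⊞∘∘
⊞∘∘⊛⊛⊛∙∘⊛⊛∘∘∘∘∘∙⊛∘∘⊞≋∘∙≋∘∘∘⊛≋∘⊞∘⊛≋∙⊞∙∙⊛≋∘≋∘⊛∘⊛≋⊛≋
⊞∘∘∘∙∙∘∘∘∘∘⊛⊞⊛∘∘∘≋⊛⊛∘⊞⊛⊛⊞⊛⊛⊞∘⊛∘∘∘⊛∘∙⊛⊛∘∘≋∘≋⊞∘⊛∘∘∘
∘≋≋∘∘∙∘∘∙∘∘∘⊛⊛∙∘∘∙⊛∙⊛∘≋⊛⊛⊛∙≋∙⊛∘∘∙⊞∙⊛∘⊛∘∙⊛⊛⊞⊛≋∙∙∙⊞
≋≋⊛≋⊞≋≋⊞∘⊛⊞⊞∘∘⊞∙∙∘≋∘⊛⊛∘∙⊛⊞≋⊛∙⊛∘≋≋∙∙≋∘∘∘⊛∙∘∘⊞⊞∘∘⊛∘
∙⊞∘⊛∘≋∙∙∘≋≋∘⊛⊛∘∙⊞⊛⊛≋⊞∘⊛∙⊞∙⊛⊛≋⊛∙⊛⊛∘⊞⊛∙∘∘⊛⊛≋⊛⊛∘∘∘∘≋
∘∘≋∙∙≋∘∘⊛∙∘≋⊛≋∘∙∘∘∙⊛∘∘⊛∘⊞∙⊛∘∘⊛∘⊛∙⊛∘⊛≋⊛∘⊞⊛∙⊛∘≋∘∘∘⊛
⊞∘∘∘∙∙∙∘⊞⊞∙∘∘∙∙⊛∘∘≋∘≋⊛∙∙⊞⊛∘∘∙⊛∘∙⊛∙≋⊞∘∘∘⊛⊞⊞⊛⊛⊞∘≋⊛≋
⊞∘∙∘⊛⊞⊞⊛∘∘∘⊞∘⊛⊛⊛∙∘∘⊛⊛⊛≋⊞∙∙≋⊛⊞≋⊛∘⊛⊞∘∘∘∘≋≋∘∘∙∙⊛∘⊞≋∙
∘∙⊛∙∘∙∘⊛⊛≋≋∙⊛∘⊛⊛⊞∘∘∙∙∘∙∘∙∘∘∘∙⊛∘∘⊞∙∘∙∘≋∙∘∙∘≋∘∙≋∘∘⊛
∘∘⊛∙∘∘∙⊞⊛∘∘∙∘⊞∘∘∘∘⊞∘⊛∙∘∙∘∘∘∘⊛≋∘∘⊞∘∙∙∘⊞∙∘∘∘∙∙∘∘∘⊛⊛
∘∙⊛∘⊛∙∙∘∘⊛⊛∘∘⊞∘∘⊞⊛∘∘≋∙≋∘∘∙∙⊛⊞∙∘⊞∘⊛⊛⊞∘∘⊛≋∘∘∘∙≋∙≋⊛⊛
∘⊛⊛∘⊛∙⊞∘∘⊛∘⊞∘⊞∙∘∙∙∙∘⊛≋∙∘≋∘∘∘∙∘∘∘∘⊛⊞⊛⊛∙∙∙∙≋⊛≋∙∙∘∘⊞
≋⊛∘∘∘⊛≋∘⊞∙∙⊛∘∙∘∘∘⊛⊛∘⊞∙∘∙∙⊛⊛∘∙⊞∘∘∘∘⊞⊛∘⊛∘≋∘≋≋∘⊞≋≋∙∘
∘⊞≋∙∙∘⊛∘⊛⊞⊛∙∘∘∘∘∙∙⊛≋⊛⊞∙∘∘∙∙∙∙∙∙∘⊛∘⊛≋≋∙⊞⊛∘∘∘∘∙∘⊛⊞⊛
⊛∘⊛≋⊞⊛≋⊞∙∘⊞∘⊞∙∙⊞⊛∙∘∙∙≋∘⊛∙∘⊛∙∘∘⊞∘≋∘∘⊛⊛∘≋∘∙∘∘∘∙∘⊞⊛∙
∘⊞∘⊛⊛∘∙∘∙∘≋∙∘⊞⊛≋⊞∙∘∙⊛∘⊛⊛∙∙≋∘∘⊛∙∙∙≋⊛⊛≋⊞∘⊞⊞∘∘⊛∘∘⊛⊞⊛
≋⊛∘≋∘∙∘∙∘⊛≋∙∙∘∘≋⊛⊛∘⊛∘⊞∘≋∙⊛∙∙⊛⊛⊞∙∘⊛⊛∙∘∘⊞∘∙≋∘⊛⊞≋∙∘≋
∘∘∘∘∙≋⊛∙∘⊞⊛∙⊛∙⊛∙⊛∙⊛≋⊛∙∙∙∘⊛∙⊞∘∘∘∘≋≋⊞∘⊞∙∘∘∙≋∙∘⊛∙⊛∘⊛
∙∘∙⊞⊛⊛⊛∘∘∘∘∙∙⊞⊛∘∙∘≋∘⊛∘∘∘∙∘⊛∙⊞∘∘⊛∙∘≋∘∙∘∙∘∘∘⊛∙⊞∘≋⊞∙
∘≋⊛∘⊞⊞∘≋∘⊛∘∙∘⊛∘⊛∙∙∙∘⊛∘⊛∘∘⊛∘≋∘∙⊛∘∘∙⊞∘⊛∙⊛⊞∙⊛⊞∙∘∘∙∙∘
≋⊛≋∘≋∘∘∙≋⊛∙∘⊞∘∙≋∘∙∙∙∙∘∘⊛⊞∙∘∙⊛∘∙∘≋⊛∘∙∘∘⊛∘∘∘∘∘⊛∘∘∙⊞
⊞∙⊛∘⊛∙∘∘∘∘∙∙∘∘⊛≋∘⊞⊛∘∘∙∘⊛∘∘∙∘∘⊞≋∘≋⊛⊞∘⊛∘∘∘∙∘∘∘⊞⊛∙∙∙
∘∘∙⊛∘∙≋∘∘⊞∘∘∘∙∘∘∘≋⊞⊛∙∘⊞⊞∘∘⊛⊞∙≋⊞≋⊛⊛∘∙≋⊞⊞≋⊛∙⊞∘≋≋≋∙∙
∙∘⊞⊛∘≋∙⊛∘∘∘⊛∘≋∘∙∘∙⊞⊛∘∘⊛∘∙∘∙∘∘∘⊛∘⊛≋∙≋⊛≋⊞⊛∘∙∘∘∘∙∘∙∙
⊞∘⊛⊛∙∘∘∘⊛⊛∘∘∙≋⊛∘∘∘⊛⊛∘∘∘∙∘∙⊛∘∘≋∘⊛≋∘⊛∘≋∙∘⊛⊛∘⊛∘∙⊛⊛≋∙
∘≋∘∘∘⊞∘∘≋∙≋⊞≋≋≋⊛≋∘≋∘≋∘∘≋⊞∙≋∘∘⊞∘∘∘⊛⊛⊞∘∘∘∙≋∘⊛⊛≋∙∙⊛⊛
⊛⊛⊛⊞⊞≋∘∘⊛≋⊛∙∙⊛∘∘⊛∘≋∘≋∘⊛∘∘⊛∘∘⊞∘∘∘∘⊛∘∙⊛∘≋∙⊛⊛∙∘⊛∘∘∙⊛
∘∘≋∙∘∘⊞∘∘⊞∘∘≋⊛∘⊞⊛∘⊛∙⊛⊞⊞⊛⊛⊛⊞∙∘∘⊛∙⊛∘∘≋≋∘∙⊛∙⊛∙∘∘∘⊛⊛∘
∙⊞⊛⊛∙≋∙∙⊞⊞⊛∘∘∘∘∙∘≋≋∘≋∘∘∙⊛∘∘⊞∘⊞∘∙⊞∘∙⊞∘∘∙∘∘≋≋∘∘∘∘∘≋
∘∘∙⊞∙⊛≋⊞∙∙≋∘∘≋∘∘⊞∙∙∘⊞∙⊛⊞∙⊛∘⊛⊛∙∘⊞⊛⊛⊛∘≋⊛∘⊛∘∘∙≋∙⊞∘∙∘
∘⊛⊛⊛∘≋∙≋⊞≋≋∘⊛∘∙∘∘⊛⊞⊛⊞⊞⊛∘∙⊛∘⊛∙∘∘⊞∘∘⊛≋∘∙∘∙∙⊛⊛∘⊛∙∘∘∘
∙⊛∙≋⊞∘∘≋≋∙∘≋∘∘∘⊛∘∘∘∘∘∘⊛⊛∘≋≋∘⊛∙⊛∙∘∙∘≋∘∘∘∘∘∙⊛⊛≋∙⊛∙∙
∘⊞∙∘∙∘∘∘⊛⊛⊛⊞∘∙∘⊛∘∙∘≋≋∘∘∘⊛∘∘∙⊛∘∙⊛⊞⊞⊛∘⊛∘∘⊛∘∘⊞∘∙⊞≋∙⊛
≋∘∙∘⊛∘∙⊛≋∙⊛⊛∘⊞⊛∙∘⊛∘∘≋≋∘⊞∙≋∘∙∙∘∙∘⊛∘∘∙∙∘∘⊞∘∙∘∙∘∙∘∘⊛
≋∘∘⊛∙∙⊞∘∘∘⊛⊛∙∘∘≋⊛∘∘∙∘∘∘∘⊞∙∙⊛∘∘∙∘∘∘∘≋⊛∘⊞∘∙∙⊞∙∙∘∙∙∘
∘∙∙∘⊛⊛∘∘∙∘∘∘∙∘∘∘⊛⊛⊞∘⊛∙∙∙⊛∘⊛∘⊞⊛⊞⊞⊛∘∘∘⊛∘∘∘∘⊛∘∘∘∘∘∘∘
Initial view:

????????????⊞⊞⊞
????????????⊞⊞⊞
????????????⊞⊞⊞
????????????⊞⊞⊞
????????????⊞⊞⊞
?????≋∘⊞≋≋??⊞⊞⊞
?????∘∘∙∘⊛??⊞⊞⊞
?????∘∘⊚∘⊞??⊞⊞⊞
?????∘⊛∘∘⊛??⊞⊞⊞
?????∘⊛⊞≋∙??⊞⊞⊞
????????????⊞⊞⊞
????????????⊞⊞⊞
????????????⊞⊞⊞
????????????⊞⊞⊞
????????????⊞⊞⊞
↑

????????????⊞⊞⊞
????????????⊞⊞⊞
????????????⊞⊞⊞
????????????⊞⊞⊞
????????????⊞⊞⊞
?????⊛≋∙∙∘??⊞⊞⊞
?????≋∘⊞≋≋??⊞⊞⊞
?????∘∘⊚∘⊛??⊞⊞⊞
?????∘∘∙∘⊞??⊞⊞⊞
?????∘⊛∘∘⊛??⊞⊞⊞
?????∘⊛⊞≋∙??⊞⊞⊞
????????????⊞⊞⊞
????????????⊞⊞⊞
????????????⊞⊞⊞
????????????⊞⊞⊞

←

?????????????⊞⊞
?????????????⊞⊞
?????????????⊞⊞
?????????????⊞⊞
?????????????⊞⊞
?????≋⊛≋∙∙∘??⊞⊞
?????≋≋∘⊞≋≋??⊞⊞
?????∘∘⊚∙∘⊛??⊞⊞
?????∘∘∘∙∘⊞??⊞⊞
?????∘∘⊛∘∘⊛??⊞⊞
??????∘⊛⊞≋∙??⊞⊞
?????????????⊞⊞
?????????????⊞⊞
?????????????⊞⊞
?????????????⊞⊞

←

??????????????⊞
??????????????⊞
??????????????⊞
??????????????⊞
??????????????⊞
?????∙≋⊛≋∙∙∘??⊞
?????∘≋≋∘⊞≋≋??⊞
?????∘∘⊚∘∙∘⊛??⊞
?????∙∘∘∘∙∘⊞??⊞
?????⊞∘∘⊛∘∘⊛??⊞
???????∘⊛⊞≋∙??⊞
??????????????⊞
??????????????⊞
??????????????⊞
??????????????⊞

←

???????????????
???????????????
???????????????
???????????????
???????????????
?????∙∙≋⊛≋∙∙∘??
?????≋∘≋≋∘⊞≋≋??
?????⊛∘⊚∘∘∙∘⊛??
?????∘∙∘∘∘∙∘⊞??
?????⊞⊞∘∘⊛∘∘⊛??
????????∘⊛⊞≋∙??
???????????????
???????????????
???????????????
???????????????

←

???????????????
???????????????
???????????????
???????????????
???????????????
?????∙∙∙≋⊛≋∙∙∘?
?????∘≋∘≋≋∘⊞≋≋?
?????⊞⊛⊚∘∘∘∙∘⊛?
?????≋∘∙∘∘∘∙∘⊞?
?????∘⊞⊞∘∘⊛∘∘⊛?
?????????∘⊛⊞≋∙?
???????????????
???????????????
???????????????
???????????????

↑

???????????????
???????????????
???????????????
???????????????
???????????????
?????⊛≋∘∘∘?????
?????∙∙∙≋⊛≋∙∙∘?
?????∘≋⊚≋≋∘⊞≋≋?
?????⊞⊛∘∘∘∘∙∘⊛?
?????≋∘∙∘∘∘∙∘⊞?
?????∘⊞⊞∘∘⊛∘∘⊛?
?????????∘⊛⊞≋∙?
???????????????
???????????????
???????????????

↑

???????????????
???????????????
???????????????
???????????????
???????????????
?????∙∘∘∘∙?????
?????⊛≋∘∘∘?????
?????∙∙⊚≋⊛≋∙∙∘?
?????∘≋∘≋≋∘⊞≋≋?
?????⊞⊛∘∘∘∘∙∘⊛?
?????≋∘∙∘∘∘∙∘⊞?
?????∘⊞⊞∘∘⊛∘∘⊛?
?????????∘⊛⊞≋∙?
???????????????
???????????????

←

???????????????
???????????????
???????????????
???????????????
???????????????
?????⊞∙∘∘∘∙????
?????∘⊛≋∘∘∘????
?????∙∙⊚∙≋⊛≋∙∙∘
?????⊛∘≋∘≋≋∘⊞≋≋
?????∙⊞⊛∘∘∘∘∙∘⊛
??????≋∘∙∘∘∘∙∘⊞
??????∘⊞⊞∘∘⊛∘∘⊛
??????????∘⊛⊞≋∙
???????????????
???????????????

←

???????????????
???????????????
???????????????
???????????????
???????????????
?????∘⊞∙∘∘∘∙???
?????∘∘⊛≋∘∘∘???
?????⊛∙⊚∙∙≋⊛≋∙∙
?????∘⊛∘≋∘≋≋∘⊞≋
?????≋∙⊞⊛∘∘∘∘∙∘
???????≋∘∙∘∘∘∙∘
???????∘⊞⊞∘∘⊛∘∘
???????????∘⊛⊞≋
???????????????
???????????????

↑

???????????????
???????????????
???????????????
???????????????
???????????????
?????∘≋∙∘∙?????
?????∘⊞∙∘∘∘∙???
?????∘∘⊚≋∘∘∘???
?????⊛∙∙∙∙≋⊛≋∙∙
?????∘⊛∘≋∘≋≋∘⊞≋
?????≋∙⊞⊛∘∘∘∘∙∘
???????≋∘∙∘∘∘∙∘
???????∘⊞⊞∘∘⊛∘∘
???????????∘⊛⊞≋
???????????????

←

???????????????
???????????????
???????????????
???????????????
???????????????
?????∙∘≋∙∘∙????
?????∙∘⊞∙∘∘∘∙??
?????⊞∘⊚⊛≋∘∘∘??
?????⊛⊛∙∙∙∙≋⊛≋∙
?????⊛∘⊛∘≋∘≋≋∘⊞
??????≋∙⊞⊛∘∘∘∘∙
????????≋∘∙∘∘∘∙
????????∘⊞⊞∘∘⊛∘
????????????∘⊛⊞
???????????????

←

???????????????
???????????????
???????????????
???????????????
???????????????
?????∘∙∘≋∙∘∙???
?????∙∙∘⊞∙∘∘∘∙?
?????⊛⊞⊚∘⊛≋∘∘∘?
?????⊞⊛⊛∙∙∙∙≋⊛≋
?????⊞⊛∘⊛∘≋∘≋≋∘
???????≋∙⊞⊛∘∘∘∘
?????????≋∘∙∘∘∘
?????????∘⊞⊞∘∘⊛
?????????????∘⊛
???????????????

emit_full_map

∘∙∘≋∙∘∙??????
∙∙∘⊞∙∘∘∘∙????
⊛⊞⊚∘⊛≋∘∘∘????
⊞⊛⊛∙∙∙∙≋⊛≋∙∙∘
⊞⊛∘⊛∘≋∘≋≋∘⊞≋≋
??≋∙⊞⊛∘∘∘∘∙∘⊛
????≋∘∙∘∘∘∙∘⊞
????∘⊞⊞∘∘⊛∘∘⊛
????????∘⊛⊞≋∙
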